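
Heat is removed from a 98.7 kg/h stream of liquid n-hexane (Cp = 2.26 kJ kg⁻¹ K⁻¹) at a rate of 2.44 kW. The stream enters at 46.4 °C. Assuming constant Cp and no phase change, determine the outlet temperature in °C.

Q = 2.44 kW = 8784 kJ/h
ΔT = Q/(ṁ·Cp) = 8784/(98.7×2.26) = 39.379 K
T_out = 46.4 − 39.379 = 7.0208 °C

T_out = 7.02 °C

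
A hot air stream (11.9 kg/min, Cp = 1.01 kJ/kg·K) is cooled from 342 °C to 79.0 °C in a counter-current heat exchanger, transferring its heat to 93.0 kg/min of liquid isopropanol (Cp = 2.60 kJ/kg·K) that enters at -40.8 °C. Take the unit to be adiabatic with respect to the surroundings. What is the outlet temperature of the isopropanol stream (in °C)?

T_c,out = -27.7 °C

Heat released by hot stream: Q = 11.9 × 1.01 × (342 − 79.0) = 3161 kJ/min
Energy balance on cold side (adiabatic exchanger): Q = ṁ_c·Cp_c·(T_c,out − T_c,in)
T_c,out = -40.8 + 3161/(93.0 × 2.60) = -27.727 °C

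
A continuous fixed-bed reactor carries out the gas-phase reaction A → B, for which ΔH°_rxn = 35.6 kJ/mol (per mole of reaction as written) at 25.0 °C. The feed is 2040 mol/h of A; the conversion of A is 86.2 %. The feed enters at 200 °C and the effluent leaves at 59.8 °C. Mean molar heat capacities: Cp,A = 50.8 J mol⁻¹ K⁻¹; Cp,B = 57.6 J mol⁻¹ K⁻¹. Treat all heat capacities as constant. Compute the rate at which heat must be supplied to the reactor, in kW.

Q_in = 13.5 kW

Extent of reaction ξ = 0.862 × 2040 = 1758.5 mol/h
Reaction term: ξ·ΔH°_rxn = 1758.5 × 35.6 = 62602 kJ/h
Sensible, feed 200→25 °C: -18136 kJ/h
Outlet flows (mol/h): A 281.52, B 1758.5
Sensible, products 25→59.8 °C: 4022.5 kJ/h
Q = ΔH = 48489 kJ/h = 13.469 kW
Heat supplied = 13.469 kW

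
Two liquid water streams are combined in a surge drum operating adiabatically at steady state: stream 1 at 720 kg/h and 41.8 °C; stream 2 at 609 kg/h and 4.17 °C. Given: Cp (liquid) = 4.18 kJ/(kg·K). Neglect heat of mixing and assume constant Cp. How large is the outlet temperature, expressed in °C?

No heat crosses the boundary, so H_out = H_in.
Σ ṁᵢCp,ᵢTᵢ = 720×4.18×41.8 + 609×4.18×4.17 = 136420
Σ ṁᵢCp,ᵢ = 720×4.18 + 609×4.18 = 5555.2
T_out = 136420 / 5555.2 = 24.556 °C

T_out = 24.6 °C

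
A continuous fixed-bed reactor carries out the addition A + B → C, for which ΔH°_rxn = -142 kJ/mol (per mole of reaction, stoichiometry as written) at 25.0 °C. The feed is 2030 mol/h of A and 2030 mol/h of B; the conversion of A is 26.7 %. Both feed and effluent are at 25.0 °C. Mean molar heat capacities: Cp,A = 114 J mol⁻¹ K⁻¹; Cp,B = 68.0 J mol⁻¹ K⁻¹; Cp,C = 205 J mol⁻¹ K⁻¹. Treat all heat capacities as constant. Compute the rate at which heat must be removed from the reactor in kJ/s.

Q_out = 21.4 kJ/s

Extent of reaction ξ = 0.267 × 2030 = 542.01 mol/h
Reaction term: ξ·ΔH°_rxn = 542.01 × -142 = -76965 kJ/h
Q = ΔH = -76965 kJ/h = -21.379 kW
Heat removed = 21.379 kJ/s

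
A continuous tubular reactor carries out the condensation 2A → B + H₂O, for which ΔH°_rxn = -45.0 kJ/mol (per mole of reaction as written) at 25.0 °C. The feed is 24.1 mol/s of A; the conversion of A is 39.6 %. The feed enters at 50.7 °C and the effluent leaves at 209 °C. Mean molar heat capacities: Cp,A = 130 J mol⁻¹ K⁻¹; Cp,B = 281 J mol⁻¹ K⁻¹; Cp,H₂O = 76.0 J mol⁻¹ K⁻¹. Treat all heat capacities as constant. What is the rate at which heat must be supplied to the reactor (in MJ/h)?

Extent of reaction ξ = 0.396 × 24.1 / 2 = 4.7718 mol/s
Reaction term: ξ·ΔH°_rxn = 4.7718 × -45.0 = -214.73 kJ/s
Sensible, feed 50.7→25 °C: -80.518 kJ/s
Outlet flows (mol/s): A 14.556, B 4.7718, H₂O 4.7718
Sensible, products 25→209 °C: 661.64 kJ/s
Q = ΔH = 366.39 kJ/s = 366.39 kW
Heat supplied = 1319 MJ/h

Q_in = 1320 MJ/h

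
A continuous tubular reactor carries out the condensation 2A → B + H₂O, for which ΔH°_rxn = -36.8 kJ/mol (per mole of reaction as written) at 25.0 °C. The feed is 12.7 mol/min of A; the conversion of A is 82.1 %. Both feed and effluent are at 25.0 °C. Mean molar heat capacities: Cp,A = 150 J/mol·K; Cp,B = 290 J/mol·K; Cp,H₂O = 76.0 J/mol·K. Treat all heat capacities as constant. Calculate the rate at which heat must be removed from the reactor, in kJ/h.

Extent of reaction ξ = 0.821 × 12.7 / 2 = 5.2133 mol/min
Reaction term: ξ·ΔH°_rxn = 5.2133 × -36.8 = -191.85 kJ/min
Q = ΔH = -191.85 kJ/min = -3.1975 kW
Heat removed = 11511 kJ/h

Q_out = 11500 kJ/h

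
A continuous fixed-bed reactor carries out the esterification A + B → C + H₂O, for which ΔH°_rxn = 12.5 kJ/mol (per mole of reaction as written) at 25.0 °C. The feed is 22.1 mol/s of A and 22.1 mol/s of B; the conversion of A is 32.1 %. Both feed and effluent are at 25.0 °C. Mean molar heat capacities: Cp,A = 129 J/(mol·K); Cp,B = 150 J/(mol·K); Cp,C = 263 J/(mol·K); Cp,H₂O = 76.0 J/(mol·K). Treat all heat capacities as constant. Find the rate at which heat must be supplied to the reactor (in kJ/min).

Extent of reaction ξ = 0.321 × 22.1 = 7.0941 mol/s
Reaction term: ξ·ΔH°_rxn = 7.0941 × 12.5 = 88.676 kJ/s
Q = ΔH = 88.676 kJ/s = 88.676 kW
Heat supplied = 5320.6 kJ/min

Q_in = 5320 kJ/min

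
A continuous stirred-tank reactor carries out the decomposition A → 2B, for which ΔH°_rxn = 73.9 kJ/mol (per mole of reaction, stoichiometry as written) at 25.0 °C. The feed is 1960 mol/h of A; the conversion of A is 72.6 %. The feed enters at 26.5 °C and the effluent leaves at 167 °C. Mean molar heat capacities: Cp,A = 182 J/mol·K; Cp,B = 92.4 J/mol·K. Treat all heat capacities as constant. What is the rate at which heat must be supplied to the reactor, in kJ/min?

Q_in = 2600 kJ/min

Extent of reaction ξ = 0.726 × 1960 = 1423 mol/h
Reaction term: ξ·ΔH°_rxn = 1423 × 73.9 = 105160 kJ/h
Sensible, feed 26.5→25 °C: -535.08 kJ/h
Outlet flows (mol/h): A 537.04, B 2845.9
Sensible, products 25→167 °C: 51220 kJ/h
Q = ΔH = 155840 kJ/h = 43.289 kW
Heat supplied = 2597.4 kJ/min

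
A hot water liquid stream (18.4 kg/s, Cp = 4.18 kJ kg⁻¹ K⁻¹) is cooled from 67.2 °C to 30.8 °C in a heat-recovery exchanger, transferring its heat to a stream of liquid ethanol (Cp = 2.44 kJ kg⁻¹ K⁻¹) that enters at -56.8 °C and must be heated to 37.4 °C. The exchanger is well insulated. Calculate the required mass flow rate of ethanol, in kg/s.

ṁ_c = 12.2 kg/s

Heat released by hot stream: Q = 18.4 × 4.18 × (67.2 − 30.8) = 2799.6 kJ/s
Energy balance on cold side (adiabatic exchanger): Q = ṁ_c·Cp_c·(T_c,out − T_c,in)
ṁ_c = 2799.6 / [2.44 × (37.4 − -56.8)] = 12.18 kg/s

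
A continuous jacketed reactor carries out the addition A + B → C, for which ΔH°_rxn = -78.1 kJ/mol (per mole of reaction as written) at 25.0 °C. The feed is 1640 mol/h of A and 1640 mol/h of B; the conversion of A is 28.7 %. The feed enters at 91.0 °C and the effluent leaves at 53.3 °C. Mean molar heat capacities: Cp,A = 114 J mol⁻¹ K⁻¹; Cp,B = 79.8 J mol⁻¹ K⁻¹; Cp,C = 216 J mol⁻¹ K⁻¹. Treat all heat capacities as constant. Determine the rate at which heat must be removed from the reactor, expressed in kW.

Q_out = 13.5 kW

Extent of reaction ξ = 0.287 × 1640 = 470.68 mol/h
Reaction term: ξ·ΔH°_rxn = 470.68 × -78.1 = -36760 kJ/h
Sensible, feed 91.0→25 °C: -20977 kJ/h
Outlet flows (mol/h): A 1169.3, B 1169.3, C 470.68
Sensible, products 25→53.3 °C: 9290.4 kJ/h
Q = ΔH = -48447 kJ/h = -13.457 kW
Heat removed = 13.457 kW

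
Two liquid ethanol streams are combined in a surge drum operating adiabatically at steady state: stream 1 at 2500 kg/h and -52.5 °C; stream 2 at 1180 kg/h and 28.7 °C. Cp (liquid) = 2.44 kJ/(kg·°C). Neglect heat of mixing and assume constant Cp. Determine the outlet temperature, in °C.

No heat crosses the boundary, so H_out = H_in.
Σ ṁᵢCp,ᵢTᵢ = 2500×2.44×-52.5 + 1180×2.44×28.7 = -237620
Σ ṁᵢCp,ᵢ = 2500×2.44 + 1180×2.44 = 8979.2
T_out = -237620 / 8979.2 = -26.463 °C

T_out = -26.5 °C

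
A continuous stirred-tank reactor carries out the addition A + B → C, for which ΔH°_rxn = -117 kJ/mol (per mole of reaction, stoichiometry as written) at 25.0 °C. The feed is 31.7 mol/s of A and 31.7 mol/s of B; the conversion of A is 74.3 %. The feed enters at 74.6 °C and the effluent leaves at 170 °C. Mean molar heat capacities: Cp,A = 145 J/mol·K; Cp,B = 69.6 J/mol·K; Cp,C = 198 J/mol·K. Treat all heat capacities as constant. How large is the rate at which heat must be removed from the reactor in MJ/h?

Q_out = 7790 MJ/h

Extent of reaction ξ = 0.743 × 31.7 = 23.553 mol/s
Reaction term: ξ·ΔH°_rxn = 23.553 × -117 = -2755.7 kJ/s
Sensible, feed 74.6→25 °C: -337.42 kJ/s
Outlet flows (mol/s): A 8.1469, B 8.1469, C 23.553
Sensible, products 25→170 °C: 929.72 kJ/s
Q = ΔH = -2163.4 kJ/s = -2163.4 kW
Heat removed = 7788.3 MJ/h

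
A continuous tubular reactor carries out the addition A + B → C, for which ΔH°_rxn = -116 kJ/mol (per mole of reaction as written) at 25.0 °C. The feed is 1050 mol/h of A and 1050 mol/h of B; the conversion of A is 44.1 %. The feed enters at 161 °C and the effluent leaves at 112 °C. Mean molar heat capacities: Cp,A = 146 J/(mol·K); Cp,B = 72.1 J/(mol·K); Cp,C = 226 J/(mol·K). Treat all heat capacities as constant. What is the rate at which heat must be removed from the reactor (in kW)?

Extent of reaction ξ = 0.441 × 1050 = 463.05 mol/h
Reaction term: ξ·ΔH°_rxn = 463.05 × -116 = -53714 kJ/h
Sensible, feed 161→25 °C: -31145 kJ/h
Outlet flows (mol/h): A 586.95, B 586.95, C 463.05
Sensible, products 25→112 °C: 20242 kJ/h
Q = ΔH = -64617 kJ/h = -17.949 kW
Heat removed = 17.949 kW

Q_out = 17.9 kW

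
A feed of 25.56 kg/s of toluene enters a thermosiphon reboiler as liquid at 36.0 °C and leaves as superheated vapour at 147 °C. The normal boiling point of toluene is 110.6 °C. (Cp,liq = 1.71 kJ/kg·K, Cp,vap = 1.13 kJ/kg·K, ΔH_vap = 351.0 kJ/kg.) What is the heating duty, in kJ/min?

Q = 797000 kJ/min

liquid 36.0→110.6 °C: 127.57 kJ/kg
vaporisation at 110.6 °C: 351 kJ/kg
vapour 110.6→147 °C: 41.132 kJ/kg
Δh = 127.57 + 351 + 41.132 = 519.7 kJ/kg
Q = ṁ·Δh = 25.56 kg/s × 519.7 kJ/kg = 13283 kJ/s
|Q| = 13283 kW = 797010 kJ/min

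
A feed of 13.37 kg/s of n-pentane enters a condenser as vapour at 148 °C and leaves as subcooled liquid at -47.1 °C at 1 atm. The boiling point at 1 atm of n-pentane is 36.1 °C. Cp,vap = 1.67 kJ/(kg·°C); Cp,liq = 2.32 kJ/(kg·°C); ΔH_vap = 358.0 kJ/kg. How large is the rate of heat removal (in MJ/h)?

Q_c = 35500 MJ/h

vapour 148→36.1 °C: -186.87 kJ/kg
condensation at 36.1 °C: -358 kJ/kg
liquid 36.1→-47.1 °C: -193.02 kJ/kg
Δh = -186.87 + -358 + -193.02 = -737.9 kJ/kg
Q = ṁ·Δh = 13.37 kg/s × -737.9 kJ/kg = -9865.7 kJ/s
|Q| = 9865.7 kW = 35516 MJ/h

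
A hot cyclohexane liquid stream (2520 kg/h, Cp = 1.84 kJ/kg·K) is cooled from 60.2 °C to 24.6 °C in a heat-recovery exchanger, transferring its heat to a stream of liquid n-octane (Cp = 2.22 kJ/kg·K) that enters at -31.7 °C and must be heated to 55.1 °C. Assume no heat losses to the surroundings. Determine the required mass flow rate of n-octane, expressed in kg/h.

ṁ_c = 857 kg/h

Heat released by hot stream: Q = 2520 × 1.84 × (60.2 − 24.6) = 165070 kJ/h
Energy balance on cold side (adiabatic exchanger): Q = ṁ_c·Cp_c·(T_c,out − T_c,in)
ṁ_c = 165070 / [2.22 × (55.1 − -31.7)] = 856.63 kg/h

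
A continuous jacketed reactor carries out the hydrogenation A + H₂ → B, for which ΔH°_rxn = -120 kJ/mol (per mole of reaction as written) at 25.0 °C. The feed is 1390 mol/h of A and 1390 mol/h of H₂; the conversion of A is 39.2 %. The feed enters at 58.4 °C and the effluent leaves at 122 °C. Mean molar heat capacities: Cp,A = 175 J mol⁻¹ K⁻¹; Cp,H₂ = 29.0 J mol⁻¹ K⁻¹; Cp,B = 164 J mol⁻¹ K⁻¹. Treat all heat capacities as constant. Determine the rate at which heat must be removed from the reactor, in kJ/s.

Q_out = 13.7 kJ/s

Extent of reaction ξ = 0.392 × 1390 = 544.88 mol/h
Reaction term: ξ·ΔH°_rxn = 544.88 × -120 = -65386 kJ/h
Sensible, feed 58.4→25 °C: -9470.9 kJ/h
Outlet flows (mol/h): A 845.12, H₂ 845.12, B 544.88
Sensible, products 25→122 °C: 25391 kJ/h
Q = ΔH = -49465 kJ/h = -13.74 kW
Heat removed = 13.74 kJ/s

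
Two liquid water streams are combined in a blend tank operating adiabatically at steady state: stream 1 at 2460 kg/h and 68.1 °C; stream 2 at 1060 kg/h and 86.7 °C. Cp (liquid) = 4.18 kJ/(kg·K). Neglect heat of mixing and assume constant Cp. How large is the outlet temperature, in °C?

T_out = 73.7 °C

Energy balance with Q = 0: Σ ṁᵢCp,ᵢ(T_out − Tᵢ) = 0
Σ ṁᵢCp,ᵢTᵢ = 2460×4.18×68.1 + 1060×4.18×86.7 = 1.0844e+06
Σ ṁᵢCp,ᵢ = 2460×4.18 + 1060×4.18 = 14714
T_out = 1.0844e+06 / 14714 = 73.701 °C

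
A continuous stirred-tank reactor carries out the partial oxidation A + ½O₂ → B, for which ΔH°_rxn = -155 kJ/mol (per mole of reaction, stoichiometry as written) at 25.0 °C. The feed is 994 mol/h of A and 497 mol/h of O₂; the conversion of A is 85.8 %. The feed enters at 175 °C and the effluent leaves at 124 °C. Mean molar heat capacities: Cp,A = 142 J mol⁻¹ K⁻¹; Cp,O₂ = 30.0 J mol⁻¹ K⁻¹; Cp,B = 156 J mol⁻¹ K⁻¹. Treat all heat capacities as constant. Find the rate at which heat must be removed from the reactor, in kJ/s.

Q_out = 39.0 kJ/s

Extent of reaction ξ = 0.858 × 994 = 852.85 mol/h
Reaction term: ξ·ΔH°_rxn = 852.85 × -155 = -132190 kJ/h
Sensible, feed 175→25 °C: -23409 kJ/h
Outlet flows (mol/h): A 141.15, O₂ 70.574, B 852.85
Sensible, products 25→124 °C: 15365 kJ/h
Q = ΔH = -140240 kJ/h = -38.954 kW
Heat removed = 38.954 kJ/s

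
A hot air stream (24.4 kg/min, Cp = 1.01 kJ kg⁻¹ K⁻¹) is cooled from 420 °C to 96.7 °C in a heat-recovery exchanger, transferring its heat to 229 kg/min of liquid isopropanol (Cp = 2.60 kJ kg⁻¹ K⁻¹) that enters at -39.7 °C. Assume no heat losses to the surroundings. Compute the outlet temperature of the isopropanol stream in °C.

T_c,out = -26.3 °C

Heat released by hot stream: Q = 24.4 × 1.01 × (420 − 96.7) = 7967.4 kJ/min
Energy balance on cold side (adiabatic exchanger): Q = ṁ_c·Cp_c·(T_c,out − T_c,in)
T_c,out = -39.7 + 7967.4/(229 × 2.60) = -26.318 °C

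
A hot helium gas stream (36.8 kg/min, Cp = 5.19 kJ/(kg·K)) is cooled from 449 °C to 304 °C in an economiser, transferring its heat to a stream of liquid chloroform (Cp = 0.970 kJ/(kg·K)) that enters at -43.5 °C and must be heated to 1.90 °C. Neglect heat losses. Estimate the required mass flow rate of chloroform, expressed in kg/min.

ṁ_c = 629 kg/min

Heat released by hot stream: Q = 36.8 × 5.19 × (449 − 304) = 27694 kJ/min
Energy balance on cold side (adiabatic exchanger): Q = ṁ_c·Cp_c·(T_c,out − T_c,in)
ṁ_c = 27694 / [0.970 × (1.90 − -43.5)] = 628.86 kg/min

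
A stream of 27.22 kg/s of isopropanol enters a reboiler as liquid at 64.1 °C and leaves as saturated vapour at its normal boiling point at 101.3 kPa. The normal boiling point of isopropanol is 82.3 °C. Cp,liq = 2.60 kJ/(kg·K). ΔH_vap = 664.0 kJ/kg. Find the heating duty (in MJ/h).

liquid 64.1→82.3 °C: 47.32 kJ/kg
vaporisation at 82.3 °C: 664 kJ/kg
Δh = 47.32 + 664 = 711.32 kJ/kg
Q = ṁ·Δh = 27.22 kg/s × 711.32 kJ/kg = 19362 kJ/s
|Q| = 19362 kW = 69704 MJ/h

Q = 69700 MJ/h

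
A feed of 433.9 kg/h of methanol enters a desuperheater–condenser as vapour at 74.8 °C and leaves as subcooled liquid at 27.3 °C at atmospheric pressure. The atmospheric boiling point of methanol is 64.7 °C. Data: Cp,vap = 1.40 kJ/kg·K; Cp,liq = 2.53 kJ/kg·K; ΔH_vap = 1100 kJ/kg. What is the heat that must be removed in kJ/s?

vapour 74.8→64.7 °C: -14.14 kJ/kg
condensation at 64.7 °C: -1100 kJ/kg
liquid 64.7→27.3 °C: -94.622 kJ/kg
Δh = -14.14 + -1100 + -94.622 = -1208.8 kJ/kg
Q = ṁ·Δh = 433.9 kg/h × -1208.8 kJ/kg = -524480 kJ/h
|Q| = 145.69 kW

Q_c = 146 kJ/s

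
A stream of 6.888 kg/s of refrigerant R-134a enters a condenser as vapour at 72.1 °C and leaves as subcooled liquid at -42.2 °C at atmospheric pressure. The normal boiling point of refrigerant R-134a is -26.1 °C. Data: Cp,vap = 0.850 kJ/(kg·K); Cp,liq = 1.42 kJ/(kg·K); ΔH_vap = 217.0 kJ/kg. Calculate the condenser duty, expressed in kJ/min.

Q_c = 134000 kJ/min

vapour 72.1→-26.1 °C: -83.47 kJ/kg
condensation at -26.1 °C: -217 kJ/kg
liquid -26.1→-42.2 °C: -22.862 kJ/kg
Δh = -83.47 + -217 + -22.862 = -323.33 kJ/kg
Q = ṁ·Δh = 6.888 kg/s × -323.33 kJ/kg = -2227.1 kJ/s
|Q| = 2227.1 kW = 133630 kJ/min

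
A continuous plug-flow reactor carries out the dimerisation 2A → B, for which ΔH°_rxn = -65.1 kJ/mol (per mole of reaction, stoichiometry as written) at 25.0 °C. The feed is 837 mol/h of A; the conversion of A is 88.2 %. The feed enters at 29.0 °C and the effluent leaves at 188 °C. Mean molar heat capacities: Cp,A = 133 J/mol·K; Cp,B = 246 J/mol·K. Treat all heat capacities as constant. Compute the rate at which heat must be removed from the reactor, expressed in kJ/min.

Q_out = 126 kJ/min

Extent of reaction ξ = 0.882 × 837 / 2 = 369.12 mol/h
Reaction term: ξ·ΔH°_rxn = 369.12 × -65.1 = -24030 kJ/h
Sensible, feed 29.0→25 °C: -445.28 kJ/h
Outlet flows (mol/h): A 98.766, B 369.12
Sensible, products 25→188 °C: 16942 kJ/h
Q = ΔH = -7532.8 kJ/h = -2.0924 kW
Heat removed = 125.55 kJ/min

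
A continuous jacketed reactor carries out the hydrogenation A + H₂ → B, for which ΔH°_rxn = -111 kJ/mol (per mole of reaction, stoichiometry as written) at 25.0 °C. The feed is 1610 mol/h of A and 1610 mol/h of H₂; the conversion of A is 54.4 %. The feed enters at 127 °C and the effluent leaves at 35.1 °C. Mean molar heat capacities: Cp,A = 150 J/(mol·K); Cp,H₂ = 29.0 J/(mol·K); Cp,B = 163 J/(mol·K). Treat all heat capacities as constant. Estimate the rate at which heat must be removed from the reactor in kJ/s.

Q_out = 34.4 kJ/s

Extent of reaction ξ = 0.544 × 1610 = 875.84 mol/h
Reaction term: ξ·ΔH°_rxn = 875.84 × -111 = -97218 kJ/h
Sensible, feed 127→25 °C: -29395 kJ/h
Outlet flows (mol/h): A 734.16, H₂ 734.16, B 875.84
Sensible, products 25→35.1 °C: 2769.2 kJ/h
Q = ΔH = -123840 kJ/h = -34.401 kW
Heat removed = 34.401 kJ/s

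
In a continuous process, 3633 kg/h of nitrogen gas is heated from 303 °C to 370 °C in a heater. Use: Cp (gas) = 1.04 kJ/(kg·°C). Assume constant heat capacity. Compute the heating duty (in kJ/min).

Q = ṁ·Cp·ΔT = 3633 × 1.04 × (370 − 303) = 253150 kJ/h
Converting: 253150 / 3600 s = 70.319 kW
Heating duty = 4219.1 kJ/min

Q = 4220 kJ/min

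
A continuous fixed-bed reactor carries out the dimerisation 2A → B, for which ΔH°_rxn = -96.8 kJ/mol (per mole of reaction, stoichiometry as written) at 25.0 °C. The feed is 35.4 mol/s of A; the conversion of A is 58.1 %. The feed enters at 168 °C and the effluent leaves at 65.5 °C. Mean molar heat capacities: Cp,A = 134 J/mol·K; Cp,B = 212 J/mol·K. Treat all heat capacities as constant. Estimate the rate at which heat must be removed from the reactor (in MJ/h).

Q_out = 5420 MJ/h

Extent of reaction ξ = 0.581 × 35.4 / 2 = 10.284 mol/s
Reaction term: ξ·ΔH°_rxn = 10.284 × -96.8 = -995.46 kJ/s
Sensible, feed 168→25 °C: -678.33 kJ/s
Outlet flows (mol/s): A 14.833, B 10.284
Sensible, products 25→65.5 °C: 168.79 kJ/s
Q = ΔH = -1505 kJ/s = -1505 kW
Heat removed = 5418 MJ/h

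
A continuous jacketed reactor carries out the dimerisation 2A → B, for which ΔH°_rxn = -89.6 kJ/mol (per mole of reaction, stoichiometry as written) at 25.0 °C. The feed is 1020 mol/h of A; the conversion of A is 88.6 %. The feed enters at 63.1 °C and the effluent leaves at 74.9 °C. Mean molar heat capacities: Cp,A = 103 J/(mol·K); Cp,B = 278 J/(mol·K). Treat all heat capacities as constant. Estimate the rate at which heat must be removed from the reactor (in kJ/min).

Q_out = 627 kJ/min

Extent of reaction ξ = 0.886 × 1020 / 2 = 451.86 mol/h
Reaction term: ξ·ΔH°_rxn = 451.86 × -89.6 = -40487 kJ/h
Sensible, feed 63.1→25 °C: -4002.8 kJ/h
Outlet flows (mol/h): A 116.28, B 451.86
Sensible, products 25→74.9 °C: 6865.9 kJ/h
Q = ΔH = -37624 kJ/h = -10.451 kW
Heat removed = 627.06 kJ/min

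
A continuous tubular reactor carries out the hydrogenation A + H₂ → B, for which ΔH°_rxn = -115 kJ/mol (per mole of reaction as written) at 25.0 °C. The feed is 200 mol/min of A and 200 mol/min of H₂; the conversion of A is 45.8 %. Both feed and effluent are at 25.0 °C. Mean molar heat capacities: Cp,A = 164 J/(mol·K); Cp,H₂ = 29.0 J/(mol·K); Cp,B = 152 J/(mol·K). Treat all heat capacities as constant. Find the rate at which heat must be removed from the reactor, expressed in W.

Extent of reaction ξ = 0.458 × 200 = 91.6 mol/min
Reaction term: ξ·ΔH°_rxn = 91.6 × -115 = -10534 kJ/min
Q = ΔH = -10534 kJ/min = -175.57 kW
Heat removed = 175570 W

Q_out = 176000 W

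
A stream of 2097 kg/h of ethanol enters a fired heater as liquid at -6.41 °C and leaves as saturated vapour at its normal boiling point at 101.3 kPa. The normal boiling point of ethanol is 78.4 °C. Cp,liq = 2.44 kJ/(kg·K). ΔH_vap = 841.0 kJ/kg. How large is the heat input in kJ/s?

Q = 610 kJ/s

liquid -6.41→78.4 °C: 206.94 kJ/kg
vaporisation at 78.4 °C: 841 kJ/kg
Δh = 206.94 + 841 = 1047.9 kJ/kg
Q = ṁ·Δh = 2097 kg/h × 1047.9 kJ/kg = 2.1975e+06 kJ/h
|Q| = 610.42 kW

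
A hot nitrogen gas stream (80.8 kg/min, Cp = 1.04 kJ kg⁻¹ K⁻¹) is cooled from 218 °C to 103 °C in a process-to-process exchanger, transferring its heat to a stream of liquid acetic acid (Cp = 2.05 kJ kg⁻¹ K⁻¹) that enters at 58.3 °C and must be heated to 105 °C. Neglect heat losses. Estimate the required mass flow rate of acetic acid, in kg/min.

ṁ_c = 101 kg/min

Heat released by hot stream: Q = 80.8 × 1.04 × (218 − 103) = 9663.7 kJ/min
Energy balance on cold side (adiabatic exchanger): Q = ṁ_c·Cp_c·(T_c,out − T_c,in)
ṁ_c = 9663.7 / [2.05 × (105 − 58.3)] = 100.94 kg/min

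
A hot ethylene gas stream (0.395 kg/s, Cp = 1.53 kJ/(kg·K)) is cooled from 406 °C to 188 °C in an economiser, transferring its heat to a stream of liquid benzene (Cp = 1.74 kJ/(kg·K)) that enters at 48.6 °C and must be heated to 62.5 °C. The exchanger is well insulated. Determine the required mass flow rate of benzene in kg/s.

ṁ_c = 5.45 kg/s

Heat released by hot stream: Q = 0.395 × 1.53 × (406 − 188) = 131.75 kJ/s
Energy balance on cold side (adiabatic exchanger): Q = ṁ_c·Cp_c·(T_c,out − T_c,in)
ṁ_c = 131.75 / [1.74 × (62.5 − 48.6)] = 5.4473 kg/s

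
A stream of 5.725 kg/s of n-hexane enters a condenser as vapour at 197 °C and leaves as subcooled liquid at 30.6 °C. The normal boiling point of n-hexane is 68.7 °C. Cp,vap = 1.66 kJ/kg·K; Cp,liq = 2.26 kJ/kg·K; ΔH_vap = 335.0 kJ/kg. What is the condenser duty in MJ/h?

vapour 197→68.7 °C: -212.98 kJ/kg
condensation at 68.7 °C: -335 kJ/kg
liquid 68.7→30.6 °C: -86.106 kJ/kg
Δh = -212.98 + -335 + -86.106 = -634.08 kJ/kg
Q = ṁ·Δh = 5.725 kg/s × -634.08 kJ/kg = -3630.1 kJ/s
|Q| = 3630.1 kW = 13068 MJ/h

Q_c = 13100 MJ/h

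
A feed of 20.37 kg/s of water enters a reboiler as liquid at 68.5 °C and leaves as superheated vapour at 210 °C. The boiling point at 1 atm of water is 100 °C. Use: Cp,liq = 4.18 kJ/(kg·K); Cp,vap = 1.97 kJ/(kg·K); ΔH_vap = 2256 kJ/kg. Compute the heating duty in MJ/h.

Q = 191000 MJ/h

liquid 68.5→100 °C: 131.67 kJ/kg
vaporisation at 100 °C: 2256 kJ/kg
vapour 100→210 °C: 216.7 kJ/kg
Δh = 131.67 + 2256 + 216.7 = 2604.4 kJ/kg
Q = ṁ·Δh = 20.37 kg/s × 2604.4 kJ/kg = 53051 kJ/s
|Q| = 53051 kW = 190980 MJ/h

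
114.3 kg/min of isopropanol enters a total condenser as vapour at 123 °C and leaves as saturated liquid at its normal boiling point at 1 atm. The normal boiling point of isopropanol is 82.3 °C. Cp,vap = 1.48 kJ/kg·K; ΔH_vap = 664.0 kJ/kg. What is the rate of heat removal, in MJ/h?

vapour 123→82.3 °C: -60.236 kJ/kg
condensation at 82.3 °C: -664 kJ/kg
Δh = -60.236 + -664 = -724.24 kJ/kg
Q = ṁ·Δh = 114.3 kg/min × -724.24 kJ/kg = -82780 kJ/min
|Q| = 1379.7 kW = 4966.8 MJ/h

Q_c = 4970 MJ/h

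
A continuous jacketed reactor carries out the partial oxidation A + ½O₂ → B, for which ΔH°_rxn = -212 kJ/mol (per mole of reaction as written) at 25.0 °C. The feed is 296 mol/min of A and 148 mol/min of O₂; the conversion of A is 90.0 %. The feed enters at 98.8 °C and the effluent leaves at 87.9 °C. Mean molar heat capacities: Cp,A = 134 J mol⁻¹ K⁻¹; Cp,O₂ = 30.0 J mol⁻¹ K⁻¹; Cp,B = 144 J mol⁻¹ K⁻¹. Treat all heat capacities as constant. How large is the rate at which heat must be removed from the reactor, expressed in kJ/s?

Q_out = 951 kJ/s

Extent of reaction ξ = 0.900 × 296 = 266.4 mol/min
Reaction term: ξ·ΔH°_rxn = 266.4 × -212 = -56477 kJ/min
Sensible, feed 98.8→25 °C: -3254.9 kJ/min
Outlet flows (mol/min): A 29.6, O₂ 14.8, B 266.4
Sensible, products 25→87.9 °C: 2690.4 kJ/min
Q = ΔH = -57041 kJ/min = -950.69 kW
Heat removed = 950.69 kJ/s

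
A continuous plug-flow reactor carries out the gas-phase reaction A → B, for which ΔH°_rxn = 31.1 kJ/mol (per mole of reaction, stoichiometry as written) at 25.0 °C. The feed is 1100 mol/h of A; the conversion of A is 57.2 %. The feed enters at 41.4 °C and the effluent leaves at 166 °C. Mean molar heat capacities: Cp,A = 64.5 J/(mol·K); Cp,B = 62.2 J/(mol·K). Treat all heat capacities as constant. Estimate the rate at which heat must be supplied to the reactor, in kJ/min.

Q_in = 470 kJ/min

Extent of reaction ξ = 0.572 × 1100 = 629.2 mol/h
Reaction term: ξ·ΔH°_rxn = 629.2 × 31.1 = 19568 kJ/h
Sensible, feed 41.4→25 °C: -1163.6 kJ/h
Outlet flows (mol/h): A 470.8, B 629.2
Sensible, products 25→166 °C: 9799.9 kJ/h
Q = ΔH = 28204 kJ/h = 7.8346 kW
Heat supplied = 470.07 kJ/min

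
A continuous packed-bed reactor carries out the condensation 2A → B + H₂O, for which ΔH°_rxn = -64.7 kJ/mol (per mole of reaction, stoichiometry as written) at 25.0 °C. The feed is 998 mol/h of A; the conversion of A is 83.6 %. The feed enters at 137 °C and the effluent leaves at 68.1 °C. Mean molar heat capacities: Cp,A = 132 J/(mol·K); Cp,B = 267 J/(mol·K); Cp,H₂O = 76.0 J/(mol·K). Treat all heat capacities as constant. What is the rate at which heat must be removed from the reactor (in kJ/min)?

Q_out = 577 kJ/min

Extent of reaction ξ = 0.836 × 998 / 2 = 417.16 mol/h
Reaction term: ξ·ΔH°_rxn = 417.16 × -64.7 = -26991 kJ/h
Sensible, feed 137→25 °C: -14754 kJ/h
Outlet flows (mol/h): A 163.67, B 417.16, H₂O 417.16
Sensible, products 25→68.1 °C: 7098.2 kJ/h
Q = ΔH = -34647 kJ/h = -9.6241 kW
Heat removed = 577.45 kJ/min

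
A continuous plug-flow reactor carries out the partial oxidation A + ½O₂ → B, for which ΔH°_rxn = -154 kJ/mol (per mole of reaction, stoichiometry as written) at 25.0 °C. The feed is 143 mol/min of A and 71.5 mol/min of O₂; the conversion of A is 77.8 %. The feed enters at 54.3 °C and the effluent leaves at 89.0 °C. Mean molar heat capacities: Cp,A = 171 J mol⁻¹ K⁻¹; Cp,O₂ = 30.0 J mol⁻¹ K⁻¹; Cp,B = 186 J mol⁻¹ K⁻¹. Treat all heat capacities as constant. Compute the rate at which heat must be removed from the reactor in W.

Extent of reaction ξ = 0.778 × 143 = 111.25 mol/min
Reaction term: ξ·ΔH°_rxn = 111.25 × -154 = -17133 kJ/min
Sensible, feed 54.3→25 °C: -779.32 kJ/min
Outlet flows (mol/min): A 31.746, O₂ 15.873, B 111.25
Sensible, products 25→89.0 °C: 1702.3 kJ/min
Q = ΔH = -16210 kJ/min = -270.17 kW
Heat removed = 270170 W

Q_out = 270000 W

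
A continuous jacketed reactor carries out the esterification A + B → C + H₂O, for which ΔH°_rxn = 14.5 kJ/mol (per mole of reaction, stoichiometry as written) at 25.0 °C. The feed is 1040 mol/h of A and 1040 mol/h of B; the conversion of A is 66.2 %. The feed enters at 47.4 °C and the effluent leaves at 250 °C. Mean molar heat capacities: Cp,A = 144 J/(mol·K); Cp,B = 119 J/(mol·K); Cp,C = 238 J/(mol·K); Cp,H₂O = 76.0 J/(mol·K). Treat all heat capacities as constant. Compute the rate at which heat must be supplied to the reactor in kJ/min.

Q_in = 1220 kJ/min

Extent of reaction ξ = 0.662 × 1040 = 688.48 mol/h
Reaction term: ξ·ΔH°_rxn = 688.48 × 14.5 = 9983 kJ/h
Sensible, feed 47.4→25 °C: -6126.8 kJ/h
Outlet flows (mol/h): A 351.52, B 351.52, C 688.48, H₂O 688.48
Sensible, products 25→250 °C: 69442 kJ/h
Q = ΔH = 73298 kJ/h = 20.361 kW
Heat supplied = 1221.6 kJ/min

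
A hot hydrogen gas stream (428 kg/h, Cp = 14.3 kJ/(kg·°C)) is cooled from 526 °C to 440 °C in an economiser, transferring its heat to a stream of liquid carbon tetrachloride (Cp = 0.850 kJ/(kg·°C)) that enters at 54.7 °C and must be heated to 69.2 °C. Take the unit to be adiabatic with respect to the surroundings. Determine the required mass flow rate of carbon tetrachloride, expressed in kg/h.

ṁ_c = 42700 kg/h

Heat released by hot stream: Q = 428 × 14.3 × (526 − 440) = 526350 kJ/h
Energy balance on cold side (adiabatic exchanger): Q = ṁ_c·Cp_c·(T_c,out − T_c,in)
ṁ_c = 526350 / [0.850 × (69.2 − 54.7)] = 42706 kg/h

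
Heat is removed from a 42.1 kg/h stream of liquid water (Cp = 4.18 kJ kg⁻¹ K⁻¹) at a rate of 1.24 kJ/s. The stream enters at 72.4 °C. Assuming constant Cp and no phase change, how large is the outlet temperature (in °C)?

Q = 1.24 kJ/s = 4464 kJ/h
ΔT = Q/(ṁ·Cp) = 4464/(42.1×4.18) = 25.367 K
T_out = 72.4 − 25.367 = 47.033 °C

T_out = 47.0 °C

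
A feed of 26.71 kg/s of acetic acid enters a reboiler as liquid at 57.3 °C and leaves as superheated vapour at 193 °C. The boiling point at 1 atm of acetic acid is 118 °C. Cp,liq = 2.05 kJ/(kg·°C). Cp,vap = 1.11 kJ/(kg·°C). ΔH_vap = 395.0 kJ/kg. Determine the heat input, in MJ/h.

Q = 58000 MJ/h

liquid 57.3→118 °C: 124.43 kJ/kg
vaporisation at 118 °C: 395 kJ/kg
vapour 118→193 °C: 83.25 kJ/kg
Δh = 124.43 + 395 + 83.25 = 602.68 kJ/kg
Q = ṁ·Δh = 26.71 kg/s × 602.68 kJ/kg = 16098 kJ/s
|Q| = 16098 kW = 57952 MJ/h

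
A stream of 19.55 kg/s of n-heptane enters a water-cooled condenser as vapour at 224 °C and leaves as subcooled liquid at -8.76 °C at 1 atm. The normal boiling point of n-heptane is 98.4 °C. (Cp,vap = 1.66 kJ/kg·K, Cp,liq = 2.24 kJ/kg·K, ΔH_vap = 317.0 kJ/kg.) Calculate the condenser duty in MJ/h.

vapour 224→98.4 °C: -208.5 kJ/kg
condensation at 98.4 °C: -317 kJ/kg
liquid 98.4→-8.76 °C: -240.04 kJ/kg
Δh = -208.5 + -317 + -240.04 = -765.53 kJ/kg
Q = ṁ·Δh = 19.55 kg/s × -765.53 kJ/kg = -14966 kJ/s
|Q| = 14966 kW = 53878 MJ/h

Q_c = 53900 MJ/h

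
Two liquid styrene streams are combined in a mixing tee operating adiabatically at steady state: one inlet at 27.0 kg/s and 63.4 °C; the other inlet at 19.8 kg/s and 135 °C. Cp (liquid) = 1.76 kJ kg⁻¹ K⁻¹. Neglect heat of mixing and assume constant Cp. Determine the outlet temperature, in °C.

T_out = 93.7 °C

No heat crosses the boundary, so H_out = H_in.
T_out = Σ ṁᵢCp,ᵢTᵢ / Σ ṁᵢCp,ᵢ
      = 7717.2 / 82.368 = 93.692 °C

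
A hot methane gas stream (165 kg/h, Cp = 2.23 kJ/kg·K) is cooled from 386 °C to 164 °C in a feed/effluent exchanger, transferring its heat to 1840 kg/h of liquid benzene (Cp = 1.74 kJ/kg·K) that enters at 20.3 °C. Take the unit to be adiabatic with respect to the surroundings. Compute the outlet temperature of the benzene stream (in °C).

T_c,out = 45.8 °C

Heat released by hot stream: Q = 165 × 2.23 × (386 − 164) = 81685 kJ/h
Energy balance on cold side (adiabatic exchanger): Q = ṁ_c·Cp_c·(T_c,out − T_c,in)
T_c,out = 20.3 + 81685/(1840 × 1.74) = 45.814 °C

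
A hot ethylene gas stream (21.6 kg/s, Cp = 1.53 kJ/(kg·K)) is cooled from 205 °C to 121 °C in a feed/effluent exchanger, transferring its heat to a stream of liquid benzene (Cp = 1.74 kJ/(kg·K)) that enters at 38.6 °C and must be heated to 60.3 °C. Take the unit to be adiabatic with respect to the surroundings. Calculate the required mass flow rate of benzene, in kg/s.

ṁ_c = 73.5 kg/s

Heat released by hot stream: Q = 21.6 × 1.53 × (205 − 121) = 2776 kJ/s
Energy balance on cold side (adiabatic exchanger): Q = ṁ_c·Cp_c·(T_c,out − T_c,in)
ṁ_c = 2776 / [1.74 × (60.3 − 38.6)] = 73.522 kg/s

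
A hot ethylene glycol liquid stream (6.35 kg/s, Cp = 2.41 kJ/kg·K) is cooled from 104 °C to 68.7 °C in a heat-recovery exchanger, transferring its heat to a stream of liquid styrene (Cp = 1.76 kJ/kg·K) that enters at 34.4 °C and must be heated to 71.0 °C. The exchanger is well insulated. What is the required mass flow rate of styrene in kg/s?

Heat released by hot stream: Q = 6.35 × 2.41 × (104 − 68.7) = 540.21 kJ/s
Energy balance on cold side (adiabatic exchanger): Q = ṁ_c·Cp_c·(T_c,out − T_c,in)
ṁ_c = 540.21 / [1.76 × (71.0 − 34.4)] = 8.3863 kg/s

ṁ_c = 8.39 kg/s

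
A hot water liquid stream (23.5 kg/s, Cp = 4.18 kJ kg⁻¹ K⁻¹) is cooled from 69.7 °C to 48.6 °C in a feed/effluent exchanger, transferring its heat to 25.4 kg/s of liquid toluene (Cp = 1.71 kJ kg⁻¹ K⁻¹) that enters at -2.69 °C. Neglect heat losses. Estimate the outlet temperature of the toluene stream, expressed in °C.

Heat released by hot stream: Q = 23.5 × 4.18 × (69.7 − 48.6) = 2072.7 kJ/s
Energy balance on cold side (adiabatic exchanger): Q = ṁ_c·Cp_c·(T_c,out − T_c,in)
T_c,out = -2.69 + 2072.7/(25.4 × 1.71) = 45.03 °C

T_c,out = 45.0 °C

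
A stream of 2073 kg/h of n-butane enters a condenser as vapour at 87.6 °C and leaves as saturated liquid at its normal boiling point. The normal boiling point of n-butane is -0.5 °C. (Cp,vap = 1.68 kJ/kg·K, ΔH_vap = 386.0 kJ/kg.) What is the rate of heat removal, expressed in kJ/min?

vapour 87.6→-0.5 °C: -148.01 kJ/kg
condensation at -0.5 °C: -386 kJ/kg
Δh = -148.01 + -386 = -534.01 kJ/kg
Q = ṁ·Δh = 2073 kg/h × -534.01 kJ/kg = -1.107e+06 kJ/h
|Q| = 307.5 kW = 18450 kJ/min

Q_c = 18400 kJ/min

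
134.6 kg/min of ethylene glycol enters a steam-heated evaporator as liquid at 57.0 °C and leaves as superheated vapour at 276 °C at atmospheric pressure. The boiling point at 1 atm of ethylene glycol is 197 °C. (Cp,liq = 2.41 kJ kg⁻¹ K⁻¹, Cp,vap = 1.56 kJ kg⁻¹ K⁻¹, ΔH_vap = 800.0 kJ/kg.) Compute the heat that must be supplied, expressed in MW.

liquid 57.0→197 °C: 337.4 kJ/kg
vaporisation at 197 °C: 800 kJ/kg
vapour 197→276 °C: 123.24 kJ/kg
Δh = 337.4 + 800 + 123.24 = 1260.6 kJ/kg
Q = ṁ·Δh = 134.6 kg/min × 1260.6 kJ/kg = 169680 kJ/min
|Q| = 2828 kW = 2.828 MW

Q = 2.83 MW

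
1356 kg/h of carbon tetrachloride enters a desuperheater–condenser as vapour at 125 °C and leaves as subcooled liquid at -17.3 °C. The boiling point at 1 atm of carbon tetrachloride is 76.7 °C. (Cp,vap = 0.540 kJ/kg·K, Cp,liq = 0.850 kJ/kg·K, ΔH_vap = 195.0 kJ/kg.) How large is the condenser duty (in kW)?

vapour 125→76.7 °C: -26.082 kJ/kg
condensation at 76.7 °C: -195 kJ/kg
liquid 76.7→-17.3 °C: -79.9 kJ/kg
Δh = -26.082 + -195 + -79.9 = -300.98 kJ/kg
Q = ṁ·Δh = 1356 kg/h × -300.98 kJ/kg = -408130 kJ/h
|Q| = 113.37 kW

Q_c = 113 kW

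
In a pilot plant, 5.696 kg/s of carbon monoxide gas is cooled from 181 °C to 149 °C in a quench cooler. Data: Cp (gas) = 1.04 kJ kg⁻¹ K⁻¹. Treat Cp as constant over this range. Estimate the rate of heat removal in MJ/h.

Q = ṁ·Cp·ΔT = 5.696 × 1.04 × (149 − 181) = -189.56 kJ/s
Cooling duty = 682.43 MJ/h

Q_c = 682 MJ/h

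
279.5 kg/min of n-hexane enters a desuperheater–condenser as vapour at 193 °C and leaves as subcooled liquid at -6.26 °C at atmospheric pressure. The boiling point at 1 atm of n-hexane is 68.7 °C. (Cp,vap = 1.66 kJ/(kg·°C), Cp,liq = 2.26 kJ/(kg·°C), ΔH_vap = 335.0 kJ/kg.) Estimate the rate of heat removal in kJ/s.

vapour 193→68.7 °C: -206.34 kJ/kg
condensation at 68.7 °C: -335 kJ/kg
liquid 68.7→-6.26 °C: -169.41 kJ/kg
Δh = -206.34 + -335 + -169.41 = -710.75 kJ/kg
Q = ṁ·Δh = 279.5 kg/min × -710.75 kJ/kg = -198650 kJ/min
|Q| = 3310.9 kW

Q_c = 3310 kJ/s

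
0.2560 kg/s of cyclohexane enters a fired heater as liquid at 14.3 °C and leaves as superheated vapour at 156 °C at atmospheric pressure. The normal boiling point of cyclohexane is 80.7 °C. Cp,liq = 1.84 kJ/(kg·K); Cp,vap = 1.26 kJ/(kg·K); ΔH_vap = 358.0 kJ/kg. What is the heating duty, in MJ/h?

liquid 14.3→80.7 °C: 122.18 kJ/kg
vaporisation at 80.7 °C: 358 kJ/kg
vapour 80.7→156 °C: 94.878 kJ/kg
Δh = 122.18 + 358 + 94.878 = 575.05 kJ/kg
Q = ṁ·Δh = 0.2560 kg/s × 575.05 kJ/kg = 147.21 kJ/s
|Q| = 147.21 kW = 529.97 MJ/h

Q = 530 MJ/h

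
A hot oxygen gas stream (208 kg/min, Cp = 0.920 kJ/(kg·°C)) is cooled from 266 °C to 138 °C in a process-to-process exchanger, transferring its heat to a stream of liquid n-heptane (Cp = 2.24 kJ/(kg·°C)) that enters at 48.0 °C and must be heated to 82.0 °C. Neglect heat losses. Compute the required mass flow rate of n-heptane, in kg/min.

Heat released by hot stream: Q = 208 × 0.920 × (266 − 138) = 24494 kJ/min
Energy balance on cold side (adiabatic exchanger): Q = ṁ_c·Cp_c·(T_c,out − T_c,in)
ṁ_c = 24494 / [2.24 × (82.0 − 48.0)] = 321.61 kg/min

ṁ_c = 322 kg/min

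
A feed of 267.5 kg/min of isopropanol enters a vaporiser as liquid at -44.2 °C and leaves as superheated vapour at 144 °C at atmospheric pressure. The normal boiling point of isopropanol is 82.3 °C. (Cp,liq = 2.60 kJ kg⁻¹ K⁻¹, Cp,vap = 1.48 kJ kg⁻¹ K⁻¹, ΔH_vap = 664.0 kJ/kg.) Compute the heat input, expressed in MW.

Q = 4.83 MW

liquid -44.2→82.3 °C: 328.9 kJ/kg
vaporisation at 82.3 °C: 664 kJ/kg
vapour 82.3→144 °C: 91.316 kJ/kg
Δh = 328.9 + 664 + 91.316 = 1084.2 kJ/kg
Q = ṁ·Δh = 267.5 kg/min × 1084.2 kJ/kg = 290030 kJ/min
|Q| = 4833.8 kW = 4.8338 MW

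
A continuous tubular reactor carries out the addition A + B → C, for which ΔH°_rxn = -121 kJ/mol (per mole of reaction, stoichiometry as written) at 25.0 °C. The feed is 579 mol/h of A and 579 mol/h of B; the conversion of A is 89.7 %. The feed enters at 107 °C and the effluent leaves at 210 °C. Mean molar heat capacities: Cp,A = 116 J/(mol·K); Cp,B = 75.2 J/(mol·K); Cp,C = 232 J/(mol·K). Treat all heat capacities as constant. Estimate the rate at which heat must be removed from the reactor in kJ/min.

Q_out = 792 kJ/min

Extent of reaction ξ = 0.897 × 579 = 519.36 mol/h
Reaction term: ξ·ΔH°_rxn = 519.36 × -121 = -62843 kJ/h
Sensible, feed 107→25 °C: -9077.8 kJ/h
Outlet flows (mol/h): A 59.637, B 59.637, C 519.36
Sensible, products 25→210 °C: 24401 kJ/h
Q = ΔH = -47520 kJ/h = -13.2 kW
Heat removed = 792 kJ/min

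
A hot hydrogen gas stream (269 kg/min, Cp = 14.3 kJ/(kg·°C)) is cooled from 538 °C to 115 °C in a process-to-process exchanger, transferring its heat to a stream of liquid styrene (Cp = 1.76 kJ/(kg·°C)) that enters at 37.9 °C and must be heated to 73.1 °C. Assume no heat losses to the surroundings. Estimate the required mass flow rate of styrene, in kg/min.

ṁ_c = 26300 kg/min

Heat released by hot stream: Q = 269 × 14.3 × (538 − 115) = 1.6272e+06 kJ/min
Energy balance on cold side (adiabatic exchanger): Q = ṁ_c·Cp_c·(T_c,out − T_c,in)
ṁ_c = 1.6272e+06 / [1.76 × (73.1 − 37.9)] = 26265 kg/min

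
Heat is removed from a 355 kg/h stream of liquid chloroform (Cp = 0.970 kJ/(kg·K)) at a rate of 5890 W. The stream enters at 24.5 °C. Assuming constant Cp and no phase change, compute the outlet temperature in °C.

Q = 5890 W = 21204 kJ/h
ΔT = Q/(ṁ·Cp) = 21204/(355×0.970) = 61.577 K
T_out = 24.5 − 61.577 = -37.077 °C

T_out = -37.1 °C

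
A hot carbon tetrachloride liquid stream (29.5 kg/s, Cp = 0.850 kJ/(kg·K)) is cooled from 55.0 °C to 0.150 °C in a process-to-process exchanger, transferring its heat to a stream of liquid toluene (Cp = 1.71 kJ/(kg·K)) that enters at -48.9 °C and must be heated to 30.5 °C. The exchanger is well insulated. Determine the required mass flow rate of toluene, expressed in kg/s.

ṁ_c = 10.1 kg/s

Heat released by hot stream: Q = 29.5 × 0.850 × (55.0 − 0.150) = 1375.4 kJ/s
Energy balance on cold side (adiabatic exchanger): Q = ṁ_c·Cp_c·(T_c,out − T_c,in)
ṁ_c = 1375.4 / [1.71 × (30.5 − -48.9)] = 10.13 kg/s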